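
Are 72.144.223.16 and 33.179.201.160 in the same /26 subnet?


Mask: 255.255.255.192
72.144.223.16 AND mask = 72.144.223.0
33.179.201.160 AND mask = 33.179.201.128
No, different subnets (72.144.223.0 vs 33.179.201.128)


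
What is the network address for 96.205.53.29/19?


IP:   01100000.11001101.00110101.00011101
Mask: 11111111.11111111.11100000.00000000
AND operation:
Net:  01100000.11001101.00100000.00000000
Network: 96.205.32.0/19


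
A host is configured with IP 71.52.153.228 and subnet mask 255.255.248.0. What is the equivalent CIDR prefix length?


Binary: 11111111.11111111.11111000.00000000
Count leading 1s
Prefix: /21


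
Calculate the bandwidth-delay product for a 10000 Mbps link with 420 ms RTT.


BDP = bandwidth * RTT
= 10000 Mbps * 420 ms
= 10000 * 1e6 * 420 / 1000 bits
= 4200000000 bits
= 525000000 bytes
= 512695.3125 KB
BDP = 4200000000 bits (525000000 bytes)


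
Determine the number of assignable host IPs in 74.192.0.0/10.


Host bits = 32 - 10 = 22
Total addresses = 2^22 = 4194304
Usable = total - 2 (network and broadcast)
Usable hosts: 4194302


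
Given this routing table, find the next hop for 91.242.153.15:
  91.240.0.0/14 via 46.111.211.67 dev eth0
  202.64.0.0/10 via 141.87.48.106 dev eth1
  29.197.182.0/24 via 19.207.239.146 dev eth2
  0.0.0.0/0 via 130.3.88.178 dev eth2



Longest prefix match for 91.242.153.15:
  /14 91.240.0.0: MATCH
  /10 202.64.0.0: no
  /24 29.197.182.0: no
  /0 0.0.0.0: MATCH
Selected: next-hop 46.111.211.67 via eth0 (matched /14)


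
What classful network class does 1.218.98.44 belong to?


First octet: 1
Binary: 00000001
0xxxxxxx -> Class A (1-126)
Class A, default mask 255.0.0.0 (/8)


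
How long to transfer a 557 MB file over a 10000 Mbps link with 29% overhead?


Effective throughput = 10000 * (1 - 29/100) = 7100 Mbps
File size in Mb = 557 * 8 = 4456 Mb
Time = 4456 / 7100
Time = 0.6276 seconds


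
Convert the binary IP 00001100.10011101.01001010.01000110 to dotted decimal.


00001100 = 12
10011101 = 157
01001010 = 74
01000110 = 70
IP: 12.157.74.70


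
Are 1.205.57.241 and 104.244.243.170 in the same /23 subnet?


Mask: 255.255.254.0
1.205.57.241 AND mask = 1.205.56.0
104.244.243.170 AND mask = 104.244.242.0
No, different subnets (1.205.56.0 vs 104.244.242.0)


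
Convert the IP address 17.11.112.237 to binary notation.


17 = 00010001
11 = 00001011
112 = 01110000
237 = 11101101
Binary: 00010001.00001011.01110000.11101101


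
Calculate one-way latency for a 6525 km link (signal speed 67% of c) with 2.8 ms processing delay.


Speed = 0.67 * 3e5 km/s = 201000 km/s
Propagation delay = 6525 / 201000 = 0.0325 s = 32.4627 ms
Processing delay = 2.8 ms
Total one-way latency = 35.2627 ms


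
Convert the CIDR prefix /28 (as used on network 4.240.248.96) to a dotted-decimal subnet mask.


/28 means 28 network bits, 4 host bits
Binary: 11111111111111111111111111110000
Mask: 255.255.255.240


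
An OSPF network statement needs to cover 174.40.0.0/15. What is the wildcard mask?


Subnet mask: 255.254.0.0
Wildcard = 255.255.255.255 - subnet mask
255 - 255 = 0
255 - 254 = 1
255 - 0 = 255
255 - 0 = 255
Wildcard: 0.1.255.255


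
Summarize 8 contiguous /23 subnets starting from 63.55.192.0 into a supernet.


Original prefix: /23
Number of subnets: 8 = 2^3
New prefix = 23 - 3 = 20
Supernet: 63.55.192.0/20


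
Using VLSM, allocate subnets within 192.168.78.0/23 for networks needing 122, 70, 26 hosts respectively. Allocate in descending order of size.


122 hosts -> /25 (126 usable): 192.168.78.0/25
70 hosts -> /25 (126 usable): 192.168.78.128/25
26 hosts -> /27 (30 usable): 192.168.79.0/27
Allocation: 192.168.78.0/25 (122 hosts, 126 usable); 192.168.78.128/25 (70 hosts, 126 usable); 192.168.79.0/27 (26 hosts, 30 usable)


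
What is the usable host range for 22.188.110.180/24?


Network: 22.188.110.0
Broadcast: 22.188.110.255
First usable = network + 1
Last usable = broadcast - 1
Range: 22.188.110.1 to 22.188.110.254


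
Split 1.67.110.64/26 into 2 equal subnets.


New prefix = 26 + 1 = 27
Each subnet has 32 addresses
  1.67.110.64/27
  1.67.110.96/27
Subnets: 1.67.110.64/27, 1.67.110.96/27


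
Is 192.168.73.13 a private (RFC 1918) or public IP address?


RFC 1918 private ranges:
  10.0.0.0/8 (10.0.0.0 - 10.255.255.255)
  172.16.0.0/12 (172.16.0.0 - 172.31.255.255)
  192.168.0.0/16 (192.168.0.0 - 192.168.255.255)
Private (in 192.168.0.0/16)


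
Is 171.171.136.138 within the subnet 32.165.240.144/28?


Subnet network: 32.165.240.144
Test IP AND mask: 171.171.136.128
No, 171.171.136.138 is not in 32.165.240.144/28


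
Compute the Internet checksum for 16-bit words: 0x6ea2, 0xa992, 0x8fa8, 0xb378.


Sum all words (with carry folding):
+ 0x6ea2 = 0x6ea2
+ 0xa992 = 0x1835
+ 0x8fa8 = 0xa7dd
+ 0xb378 = 0x5b56
One's complement: ~0x5b56
Checksum = 0xa4a9


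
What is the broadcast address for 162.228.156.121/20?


Network: 162.228.144.0/20
Host bits = 12
Set all host bits to 1:
Broadcast: 162.228.159.255


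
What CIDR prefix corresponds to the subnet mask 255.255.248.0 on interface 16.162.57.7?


Binary: 11111111.11111111.11111000.00000000
Count leading 1s
Prefix: /21


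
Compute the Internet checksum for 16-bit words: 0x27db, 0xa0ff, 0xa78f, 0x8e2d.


Sum all words (with carry folding):
+ 0x27db = 0x27db
+ 0xa0ff = 0xc8da
+ 0xa78f = 0x706a
+ 0x8e2d = 0xfe97
One's complement: ~0xfe97
Checksum = 0x0168


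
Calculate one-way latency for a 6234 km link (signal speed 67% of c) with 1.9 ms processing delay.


Speed = 0.67 * 3e5 km/s = 201000 km/s
Propagation delay = 6234 / 201000 = 0.031 s = 31.0149 ms
Processing delay = 1.9 ms
Total one-way latency = 32.9149 ms


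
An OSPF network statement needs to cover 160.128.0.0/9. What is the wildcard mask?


Subnet mask: 255.128.0.0
Wildcard = 255.255.255.255 - subnet mask
255 - 255 = 0
255 - 128 = 127
255 - 0 = 255
255 - 0 = 255
Wildcard: 0.127.255.255


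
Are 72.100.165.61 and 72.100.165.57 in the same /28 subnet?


Mask: 255.255.255.240
72.100.165.61 AND mask = 72.100.165.48
72.100.165.57 AND mask = 72.100.165.48
Yes, same subnet (72.100.165.48)


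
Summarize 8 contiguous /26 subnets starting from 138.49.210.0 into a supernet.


Original prefix: /26
Number of subnets: 8 = 2^3
New prefix = 26 - 3 = 23
Supernet: 138.49.210.0/23


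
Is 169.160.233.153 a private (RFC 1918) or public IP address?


RFC 1918 private ranges:
  10.0.0.0/8 (10.0.0.0 - 10.255.255.255)
  172.16.0.0/12 (172.16.0.0 - 172.31.255.255)
  192.168.0.0/16 (192.168.0.0 - 192.168.255.255)
Public (not in any RFC 1918 range)


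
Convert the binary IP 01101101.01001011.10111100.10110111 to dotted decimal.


01101101 = 109
01001011 = 75
10111100 = 188
10110111 = 183
IP: 109.75.188.183


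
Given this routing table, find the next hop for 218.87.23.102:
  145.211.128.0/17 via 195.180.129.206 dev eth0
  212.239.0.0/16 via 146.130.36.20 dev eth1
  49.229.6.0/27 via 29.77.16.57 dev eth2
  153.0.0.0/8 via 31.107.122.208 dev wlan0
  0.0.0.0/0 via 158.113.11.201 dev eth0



Longest prefix match for 218.87.23.102:
  /17 145.211.128.0: no
  /16 212.239.0.0: no
  /27 49.229.6.0: no
  /8 153.0.0.0: no
  /0 0.0.0.0: MATCH
Selected: next-hop 158.113.11.201 via eth0 (matched /0)


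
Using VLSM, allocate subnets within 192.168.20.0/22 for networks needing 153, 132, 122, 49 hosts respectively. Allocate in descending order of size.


153 hosts -> /24 (254 usable): 192.168.20.0/24
132 hosts -> /24 (254 usable): 192.168.21.0/24
122 hosts -> /25 (126 usable): 192.168.22.0/25
49 hosts -> /26 (62 usable): 192.168.22.128/26
Allocation: 192.168.20.0/24 (153 hosts, 254 usable); 192.168.21.0/24 (132 hosts, 254 usable); 192.168.22.0/25 (122 hosts, 126 usable); 192.168.22.128/26 (49 hosts, 62 usable)


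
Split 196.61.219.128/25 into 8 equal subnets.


New prefix = 25 + 3 = 28
Each subnet has 16 addresses
  196.61.219.128/28
  196.61.219.144/28
  196.61.219.160/28
  196.61.219.176/28
  196.61.219.192/28
  196.61.219.208/28
  196.61.219.224/28
  196.61.219.240/28
Subnets: 196.61.219.128/28, 196.61.219.144/28, 196.61.219.160/28, 196.61.219.176/28, 196.61.219.192/28, 196.61.219.208/28, 196.61.219.224/28, 196.61.219.240/28


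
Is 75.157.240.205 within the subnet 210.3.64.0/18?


Subnet network: 210.3.64.0
Test IP AND mask: 75.157.192.0
No, 75.157.240.205 is not in 210.3.64.0/18


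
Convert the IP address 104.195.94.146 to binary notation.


104 = 01101000
195 = 11000011
94 = 01011110
146 = 10010010
Binary: 01101000.11000011.01011110.10010010


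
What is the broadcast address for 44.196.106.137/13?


Network: 44.192.0.0/13
Host bits = 19
Set all host bits to 1:
Broadcast: 44.199.255.255


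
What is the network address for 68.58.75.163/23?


IP:   01000100.00111010.01001011.10100011
Mask: 11111111.11111111.11111110.00000000
AND operation:
Net:  01000100.00111010.01001010.00000000
Network: 68.58.74.0/23


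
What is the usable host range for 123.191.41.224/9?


Network: 123.128.0.0
Broadcast: 123.255.255.255
First usable = network + 1
Last usable = broadcast - 1
Range: 123.128.0.1 to 123.255.255.254


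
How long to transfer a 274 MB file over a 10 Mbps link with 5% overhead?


Effective throughput = 10 * (1 - 5/100) = 9.5 Mbps
File size in Mb = 274 * 8 = 2192 Mb
Time = 2192 / 9.5
Time = 230.7368 seconds


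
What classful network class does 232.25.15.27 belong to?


First octet: 232
Binary: 11101000
1110xxxx -> Class D (224-239)
Class D (multicast), default mask N/A


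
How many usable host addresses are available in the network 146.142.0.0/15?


Host bits = 32 - 15 = 17
Total addresses = 2^17 = 131072
Usable = total - 2 (network and broadcast)
Usable hosts: 131070


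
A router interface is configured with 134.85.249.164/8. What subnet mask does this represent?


/8 means 8 network bits, 24 host bits
Binary: 11111111000000000000000000000000
Mask: 255.0.0.0


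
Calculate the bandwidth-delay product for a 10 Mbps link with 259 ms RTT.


BDP = bandwidth * RTT
= 10 Mbps * 259 ms
= 10 * 1e6 * 259 / 1000 bits
= 2590000 bits
= 323750 bytes
= 316.1621 KB
BDP = 2590000 bits (323750 bytes)


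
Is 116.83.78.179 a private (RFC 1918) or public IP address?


RFC 1918 private ranges:
  10.0.0.0/8 (10.0.0.0 - 10.255.255.255)
  172.16.0.0/12 (172.16.0.0 - 172.31.255.255)
  192.168.0.0/16 (192.168.0.0 - 192.168.255.255)
Public (not in any RFC 1918 range)


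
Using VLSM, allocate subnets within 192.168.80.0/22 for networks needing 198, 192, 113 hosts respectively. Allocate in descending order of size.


198 hosts -> /24 (254 usable): 192.168.80.0/24
192 hosts -> /24 (254 usable): 192.168.81.0/24
113 hosts -> /25 (126 usable): 192.168.82.0/25
Allocation: 192.168.80.0/24 (198 hosts, 254 usable); 192.168.81.0/24 (192 hosts, 254 usable); 192.168.82.0/25 (113 hosts, 126 usable)


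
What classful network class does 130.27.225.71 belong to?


First octet: 130
Binary: 10000010
10xxxxxx -> Class B (128-191)
Class B, default mask 255.255.0.0 (/16)


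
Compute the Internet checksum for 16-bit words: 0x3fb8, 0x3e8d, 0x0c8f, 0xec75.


Sum all words (with carry folding):
+ 0x3fb8 = 0x3fb8
+ 0x3e8d = 0x7e45
+ 0x0c8f = 0x8ad4
+ 0xec75 = 0x774a
One's complement: ~0x774a
Checksum = 0x88b5


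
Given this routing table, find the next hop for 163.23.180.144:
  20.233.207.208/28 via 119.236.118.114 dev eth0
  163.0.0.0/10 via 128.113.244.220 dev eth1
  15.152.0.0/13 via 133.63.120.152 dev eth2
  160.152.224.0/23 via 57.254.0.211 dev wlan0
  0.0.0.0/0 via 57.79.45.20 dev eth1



Longest prefix match for 163.23.180.144:
  /28 20.233.207.208: no
  /10 163.0.0.0: MATCH
  /13 15.152.0.0: no
  /23 160.152.224.0: no
  /0 0.0.0.0: MATCH
Selected: next-hop 128.113.244.220 via eth1 (matched /10)


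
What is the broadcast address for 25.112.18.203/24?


Network: 25.112.18.0/24
Host bits = 8
Set all host bits to 1:
Broadcast: 25.112.18.255


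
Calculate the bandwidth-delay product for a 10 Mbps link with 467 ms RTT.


BDP = bandwidth * RTT
= 10 Mbps * 467 ms
= 10 * 1e6 * 467 / 1000 bits
= 4670000 bits
= 583750 bytes
= 570.0684 KB
BDP = 4670000 bits (583750 bytes)


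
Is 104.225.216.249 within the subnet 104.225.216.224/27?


Subnet network: 104.225.216.224
Test IP AND mask: 104.225.216.224
Yes, 104.225.216.249 is in 104.225.216.224/27


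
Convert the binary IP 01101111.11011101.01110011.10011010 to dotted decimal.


01101111 = 111
11011101 = 221
01110011 = 115
10011010 = 154
IP: 111.221.115.154


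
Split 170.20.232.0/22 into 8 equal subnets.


New prefix = 22 + 3 = 25
Each subnet has 128 addresses
  170.20.232.0/25
  170.20.232.128/25
  170.20.233.0/25
  170.20.233.128/25
  170.20.234.0/25
  170.20.234.128/25
  170.20.235.0/25
  170.20.235.128/25
Subnets: 170.20.232.0/25, 170.20.232.128/25, 170.20.233.0/25, 170.20.233.128/25, 170.20.234.0/25, 170.20.234.128/25, 170.20.235.0/25, 170.20.235.128/25


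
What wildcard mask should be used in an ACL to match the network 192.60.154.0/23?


Subnet mask: 255.255.254.0
Wildcard = 255.255.255.255 - subnet mask
255 - 255 = 0
255 - 255 = 0
255 - 254 = 1
255 - 0 = 255
Wildcard: 0.0.1.255


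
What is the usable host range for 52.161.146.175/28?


Network: 52.161.146.160
Broadcast: 52.161.146.175
First usable = network + 1
Last usable = broadcast - 1
Range: 52.161.146.161 to 52.161.146.174


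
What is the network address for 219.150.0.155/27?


IP:   11011011.10010110.00000000.10011011
Mask: 11111111.11111111.11111111.11100000
AND operation:
Net:  11011011.10010110.00000000.10000000
Network: 219.150.0.128/27


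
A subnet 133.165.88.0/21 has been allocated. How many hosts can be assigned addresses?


Host bits = 32 - 21 = 11
Total addresses = 2^11 = 2048
Usable = total - 2 (network and broadcast)
Usable hosts: 2046


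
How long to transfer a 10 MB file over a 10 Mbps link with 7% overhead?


Effective throughput = 10 * (1 - 7/100) = 9.3 Mbps
File size in Mb = 10 * 8 = 80 Mb
Time = 80 / 9.3
Time = 8.6022 seconds


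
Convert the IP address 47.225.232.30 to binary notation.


47 = 00101111
225 = 11100001
232 = 11101000
30 = 00011110
Binary: 00101111.11100001.11101000.00011110


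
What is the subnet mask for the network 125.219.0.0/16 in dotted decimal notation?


/16 means 16 network bits, 16 host bits
Binary: 11111111111111110000000000000000
Mask: 255.255.0.0


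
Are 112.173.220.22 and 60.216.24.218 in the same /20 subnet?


Mask: 255.255.240.0
112.173.220.22 AND mask = 112.173.208.0
60.216.24.218 AND mask = 60.216.16.0
No, different subnets (112.173.208.0 vs 60.216.16.0)


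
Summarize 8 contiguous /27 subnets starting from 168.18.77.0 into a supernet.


Original prefix: /27
Number of subnets: 8 = 2^3
New prefix = 27 - 3 = 24
Supernet: 168.18.77.0/24


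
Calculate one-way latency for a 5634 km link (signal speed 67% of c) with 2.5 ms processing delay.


Speed = 0.67 * 3e5 km/s = 201000 km/s
Propagation delay = 5634 / 201000 = 0.028 s = 28.0299 ms
Processing delay = 2.5 ms
Total one-way latency = 30.5299 ms


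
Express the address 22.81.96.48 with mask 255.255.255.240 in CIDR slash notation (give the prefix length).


Binary: 11111111.11111111.11111111.11110000
Count leading 1s
Prefix: /28


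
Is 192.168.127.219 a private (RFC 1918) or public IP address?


RFC 1918 private ranges:
  10.0.0.0/8 (10.0.0.0 - 10.255.255.255)
  172.16.0.0/12 (172.16.0.0 - 172.31.255.255)
  192.168.0.0/16 (192.168.0.0 - 192.168.255.255)
Private (in 192.168.0.0/16)


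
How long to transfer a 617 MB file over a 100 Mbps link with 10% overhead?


Effective throughput = 100 * (1 - 10/100) = 90 Mbps
File size in Mb = 617 * 8 = 4936 Mb
Time = 4936 / 90
Time = 54.8444 seconds


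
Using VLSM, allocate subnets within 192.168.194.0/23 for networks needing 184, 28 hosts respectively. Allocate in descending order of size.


184 hosts -> /24 (254 usable): 192.168.194.0/24
28 hosts -> /27 (30 usable): 192.168.195.0/27
Allocation: 192.168.194.0/24 (184 hosts, 254 usable); 192.168.195.0/27 (28 hosts, 30 usable)


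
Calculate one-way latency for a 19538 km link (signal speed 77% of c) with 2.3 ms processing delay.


Speed = 0.77 * 3e5 km/s = 231000 km/s
Propagation delay = 19538 / 231000 = 0.0846 s = 84.5801 ms
Processing delay = 2.3 ms
Total one-way latency = 86.8801 ms


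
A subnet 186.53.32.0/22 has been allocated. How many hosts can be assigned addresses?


Host bits = 32 - 22 = 10
Total addresses = 2^10 = 1024
Usable = total - 2 (network and broadcast)
Usable hosts: 1022


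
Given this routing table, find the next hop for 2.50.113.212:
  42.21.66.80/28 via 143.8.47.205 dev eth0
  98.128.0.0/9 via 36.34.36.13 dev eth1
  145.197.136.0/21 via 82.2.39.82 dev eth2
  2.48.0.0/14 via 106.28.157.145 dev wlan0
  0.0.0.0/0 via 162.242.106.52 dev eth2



Longest prefix match for 2.50.113.212:
  /28 42.21.66.80: no
  /9 98.128.0.0: no
  /21 145.197.136.0: no
  /14 2.48.0.0: MATCH
  /0 0.0.0.0: MATCH
Selected: next-hop 106.28.157.145 via wlan0 (matched /14)


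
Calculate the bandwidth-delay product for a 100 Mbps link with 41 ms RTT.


BDP = bandwidth * RTT
= 100 Mbps * 41 ms
= 100 * 1e6 * 41 / 1000 bits
= 4100000 bits
= 512500 bytes
= 500.4883 KB
BDP = 4100000 bits (512500 bytes)


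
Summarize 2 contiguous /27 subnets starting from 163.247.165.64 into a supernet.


Original prefix: /27
Number of subnets: 2 = 2^1
New prefix = 27 - 1 = 26
Supernet: 163.247.165.64/26


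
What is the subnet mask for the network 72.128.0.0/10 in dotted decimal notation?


/10 means 10 network bits, 22 host bits
Binary: 11111111110000000000000000000000
Mask: 255.192.0.0


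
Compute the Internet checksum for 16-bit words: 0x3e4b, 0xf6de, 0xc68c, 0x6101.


Sum all words (with carry folding):
+ 0x3e4b = 0x3e4b
+ 0xf6de = 0x352a
+ 0xc68c = 0xfbb6
+ 0x6101 = 0x5cb8
One's complement: ~0x5cb8
Checksum = 0xa347


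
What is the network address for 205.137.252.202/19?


IP:   11001101.10001001.11111100.11001010
Mask: 11111111.11111111.11100000.00000000
AND operation:
Net:  11001101.10001001.11100000.00000000
Network: 205.137.224.0/19


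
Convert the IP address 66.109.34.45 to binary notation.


66 = 01000010
109 = 01101101
34 = 00100010
45 = 00101101
Binary: 01000010.01101101.00100010.00101101


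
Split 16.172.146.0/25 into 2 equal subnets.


New prefix = 25 + 1 = 26
Each subnet has 64 addresses
  16.172.146.0/26
  16.172.146.64/26
Subnets: 16.172.146.0/26, 16.172.146.64/26


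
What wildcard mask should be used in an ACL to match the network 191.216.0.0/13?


Subnet mask: 255.248.0.0
Wildcard = 255.255.255.255 - subnet mask
255 - 255 = 0
255 - 248 = 7
255 - 0 = 255
255 - 0 = 255
Wildcard: 0.7.255.255


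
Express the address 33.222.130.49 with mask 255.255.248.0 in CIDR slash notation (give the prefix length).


Binary: 11111111.11111111.11111000.00000000
Count leading 1s
Prefix: /21


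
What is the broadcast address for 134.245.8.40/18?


Network: 134.245.0.0/18
Host bits = 14
Set all host bits to 1:
Broadcast: 134.245.63.255


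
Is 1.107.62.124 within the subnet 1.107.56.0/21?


Subnet network: 1.107.56.0
Test IP AND mask: 1.107.56.0
Yes, 1.107.62.124 is in 1.107.56.0/21


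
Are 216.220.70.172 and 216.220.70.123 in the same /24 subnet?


Mask: 255.255.255.0
216.220.70.172 AND mask = 216.220.70.0
216.220.70.123 AND mask = 216.220.70.0
Yes, same subnet (216.220.70.0)


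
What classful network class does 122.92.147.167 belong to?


First octet: 122
Binary: 01111010
0xxxxxxx -> Class A (1-126)
Class A, default mask 255.0.0.0 (/8)


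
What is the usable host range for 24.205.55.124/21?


Network: 24.205.48.0
Broadcast: 24.205.55.255
First usable = network + 1
Last usable = broadcast - 1
Range: 24.205.48.1 to 24.205.55.254


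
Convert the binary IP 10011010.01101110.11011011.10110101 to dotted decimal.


10011010 = 154
01101110 = 110
11011011 = 219
10110101 = 181
IP: 154.110.219.181


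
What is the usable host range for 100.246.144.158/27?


Network: 100.246.144.128
Broadcast: 100.246.144.159
First usable = network + 1
Last usable = broadcast - 1
Range: 100.246.144.129 to 100.246.144.158


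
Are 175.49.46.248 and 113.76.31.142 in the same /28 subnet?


Mask: 255.255.255.240
175.49.46.248 AND mask = 175.49.46.240
113.76.31.142 AND mask = 113.76.31.128
No, different subnets (175.49.46.240 vs 113.76.31.128)


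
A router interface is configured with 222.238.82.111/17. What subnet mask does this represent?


/17 means 17 network bits, 15 host bits
Binary: 11111111111111111000000000000000
Mask: 255.255.128.0


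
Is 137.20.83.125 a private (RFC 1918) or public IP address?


RFC 1918 private ranges:
  10.0.0.0/8 (10.0.0.0 - 10.255.255.255)
  172.16.0.0/12 (172.16.0.0 - 172.31.255.255)
  192.168.0.0/16 (192.168.0.0 - 192.168.255.255)
Public (not in any RFC 1918 range)


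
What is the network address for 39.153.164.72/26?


IP:   00100111.10011001.10100100.01001000
Mask: 11111111.11111111.11111111.11000000
AND operation:
Net:  00100111.10011001.10100100.01000000
Network: 39.153.164.64/26


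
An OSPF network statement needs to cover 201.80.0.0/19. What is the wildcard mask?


Subnet mask: 255.255.224.0
Wildcard = 255.255.255.255 - subnet mask
255 - 255 = 0
255 - 255 = 0
255 - 224 = 31
255 - 0 = 255
Wildcard: 0.0.31.255


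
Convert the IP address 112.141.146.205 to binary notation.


112 = 01110000
141 = 10001101
146 = 10010010
205 = 11001101
Binary: 01110000.10001101.10010010.11001101


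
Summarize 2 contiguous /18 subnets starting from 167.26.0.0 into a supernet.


Original prefix: /18
Number of subnets: 2 = 2^1
New prefix = 18 - 1 = 17
Supernet: 167.26.0.0/17


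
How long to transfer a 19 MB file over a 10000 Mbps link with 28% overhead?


Effective throughput = 10000 * (1 - 28/100) = 7200 Mbps
File size in Mb = 19 * 8 = 152 Mb
Time = 152 / 7200
Time = 0.0211 seconds


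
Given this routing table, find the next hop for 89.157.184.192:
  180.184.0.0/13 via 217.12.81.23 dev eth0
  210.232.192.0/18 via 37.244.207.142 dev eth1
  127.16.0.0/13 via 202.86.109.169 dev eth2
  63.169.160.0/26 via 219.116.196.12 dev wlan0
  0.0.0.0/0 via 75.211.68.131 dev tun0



Longest prefix match for 89.157.184.192:
  /13 180.184.0.0: no
  /18 210.232.192.0: no
  /13 127.16.0.0: no
  /26 63.169.160.0: no
  /0 0.0.0.0: MATCH
Selected: next-hop 75.211.68.131 via tun0 (matched /0)


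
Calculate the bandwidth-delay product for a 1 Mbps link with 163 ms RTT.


BDP = bandwidth * RTT
= 1 Mbps * 163 ms
= 1 * 1e6 * 163 / 1000 bits
= 163000 bits
= 20375 bytes
= 19.8975 KB
BDP = 163000 bits (20375 bytes)


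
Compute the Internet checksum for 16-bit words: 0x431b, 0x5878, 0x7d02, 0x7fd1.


Sum all words (with carry folding):
+ 0x431b = 0x431b
+ 0x5878 = 0x9b93
+ 0x7d02 = 0x1896
+ 0x7fd1 = 0x9867
One's complement: ~0x9867
Checksum = 0x6798


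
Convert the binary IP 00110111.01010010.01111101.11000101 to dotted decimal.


00110111 = 55
01010010 = 82
01111101 = 125
11000101 = 197
IP: 55.82.125.197


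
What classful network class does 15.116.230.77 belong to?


First octet: 15
Binary: 00001111
0xxxxxxx -> Class A (1-126)
Class A, default mask 255.0.0.0 (/8)


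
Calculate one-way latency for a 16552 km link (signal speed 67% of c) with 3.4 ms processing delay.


Speed = 0.67 * 3e5 km/s = 201000 km/s
Propagation delay = 16552 / 201000 = 0.0823 s = 82.3483 ms
Processing delay = 3.4 ms
Total one-way latency = 85.7483 ms


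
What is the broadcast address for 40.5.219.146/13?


Network: 40.0.0.0/13
Host bits = 19
Set all host bits to 1:
Broadcast: 40.7.255.255


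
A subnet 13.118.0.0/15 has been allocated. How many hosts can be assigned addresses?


Host bits = 32 - 15 = 17
Total addresses = 2^17 = 131072
Usable = total - 2 (network and broadcast)
Usable hosts: 131070


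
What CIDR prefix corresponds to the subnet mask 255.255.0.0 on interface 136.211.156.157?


Binary: 11111111.11111111.00000000.00000000
Count leading 1s
Prefix: /16


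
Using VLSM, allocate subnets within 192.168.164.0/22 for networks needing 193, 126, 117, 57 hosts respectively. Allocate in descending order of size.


193 hosts -> /24 (254 usable): 192.168.164.0/24
126 hosts -> /25 (126 usable): 192.168.165.0/25
117 hosts -> /25 (126 usable): 192.168.165.128/25
57 hosts -> /26 (62 usable): 192.168.166.0/26
Allocation: 192.168.164.0/24 (193 hosts, 254 usable); 192.168.165.0/25 (126 hosts, 126 usable); 192.168.165.128/25 (117 hosts, 126 usable); 192.168.166.0/26 (57 hosts, 62 usable)


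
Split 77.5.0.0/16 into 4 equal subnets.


New prefix = 16 + 2 = 18
Each subnet has 16384 addresses
  77.5.0.0/18
  77.5.64.0/18
  77.5.128.0/18
  77.5.192.0/18
Subnets: 77.5.0.0/18, 77.5.64.0/18, 77.5.128.0/18, 77.5.192.0/18


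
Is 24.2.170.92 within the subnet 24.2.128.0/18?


Subnet network: 24.2.128.0
Test IP AND mask: 24.2.128.0
Yes, 24.2.170.92 is in 24.2.128.0/18


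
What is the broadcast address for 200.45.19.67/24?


Network: 200.45.19.0/24
Host bits = 8
Set all host bits to 1:
Broadcast: 200.45.19.255


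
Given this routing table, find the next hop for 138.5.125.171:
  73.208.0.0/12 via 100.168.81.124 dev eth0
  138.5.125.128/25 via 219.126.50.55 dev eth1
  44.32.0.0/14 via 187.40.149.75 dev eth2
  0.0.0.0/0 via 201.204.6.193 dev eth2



Longest prefix match for 138.5.125.171:
  /12 73.208.0.0: no
  /25 138.5.125.128: MATCH
  /14 44.32.0.0: no
  /0 0.0.0.0: MATCH
Selected: next-hop 219.126.50.55 via eth1 (matched /25)


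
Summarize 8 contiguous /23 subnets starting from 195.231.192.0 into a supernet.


Original prefix: /23
Number of subnets: 8 = 2^3
New prefix = 23 - 3 = 20
Supernet: 195.231.192.0/20


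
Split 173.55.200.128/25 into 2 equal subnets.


New prefix = 25 + 1 = 26
Each subnet has 64 addresses
  173.55.200.128/26
  173.55.200.192/26
Subnets: 173.55.200.128/26, 173.55.200.192/26


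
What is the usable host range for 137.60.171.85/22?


Network: 137.60.168.0
Broadcast: 137.60.171.255
First usable = network + 1
Last usable = broadcast - 1
Range: 137.60.168.1 to 137.60.171.254


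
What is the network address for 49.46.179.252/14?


IP:   00110001.00101110.10110011.11111100
Mask: 11111111.11111100.00000000.00000000
AND operation:
Net:  00110001.00101100.00000000.00000000
Network: 49.44.0.0/14


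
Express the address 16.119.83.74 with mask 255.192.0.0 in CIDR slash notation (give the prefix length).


Binary: 11111111.11000000.00000000.00000000
Count leading 1s
Prefix: /10


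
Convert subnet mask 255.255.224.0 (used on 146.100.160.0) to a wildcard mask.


Subnet mask: 255.255.224.0
Wildcard = 255.255.255.255 - subnet mask
255 - 255 = 0
255 - 255 = 0
255 - 224 = 31
255 - 0 = 255
Wildcard: 0.0.31.255


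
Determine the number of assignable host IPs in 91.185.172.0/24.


Host bits = 32 - 24 = 8
Total addresses = 2^8 = 256
Usable = total - 2 (network and broadcast)
Usable hosts: 254


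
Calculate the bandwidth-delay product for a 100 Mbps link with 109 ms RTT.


BDP = bandwidth * RTT
= 100 Mbps * 109 ms
= 100 * 1e6 * 109 / 1000 bits
= 10900000 bits
= 1362500 bytes
= 1330.5664 KB
BDP = 10900000 bits (1362500 bytes)


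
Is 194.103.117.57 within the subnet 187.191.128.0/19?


Subnet network: 187.191.128.0
Test IP AND mask: 194.103.96.0
No, 194.103.117.57 is not in 187.191.128.0/19


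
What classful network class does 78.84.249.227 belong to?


First octet: 78
Binary: 01001110
0xxxxxxx -> Class A (1-126)
Class A, default mask 255.0.0.0 (/8)


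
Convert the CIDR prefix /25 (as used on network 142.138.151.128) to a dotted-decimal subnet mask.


/25 means 25 network bits, 7 host bits
Binary: 11111111111111111111111110000000
Mask: 255.255.255.128


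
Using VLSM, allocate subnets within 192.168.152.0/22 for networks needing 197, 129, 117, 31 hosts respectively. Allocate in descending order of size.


197 hosts -> /24 (254 usable): 192.168.152.0/24
129 hosts -> /24 (254 usable): 192.168.153.0/24
117 hosts -> /25 (126 usable): 192.168.154.0/25
31 hosts -> /26 (62 usable): 192.168.154.128/26
Allocation: 192.168.152.0/24 (197 hosts, 254 usable); 192.168.153.0/24 (129 hosts, 254 usable); 192.168.154.0/25 (117 hosts, 126 usable); 192.168.154.128/26 (31 hosts, 62 usable)


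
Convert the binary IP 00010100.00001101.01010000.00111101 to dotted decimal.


00010100 = 20
00001101 = 13
01010000 = 80
00111101 = 61
IP: 20.13.80.61


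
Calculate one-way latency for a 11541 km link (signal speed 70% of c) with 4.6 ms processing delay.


Speed = 0.7 * 3e5 km/s = 210000 km/s
Propagation delay = 11541 / 210000 = 0.055 s = 54.9571 ms
Processing delay = 4.6 ms
Total one-way latency = 59.5571 ms


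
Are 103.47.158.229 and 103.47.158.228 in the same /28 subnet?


Mask: 255.255.255.240
103.47.158.229 AND mask = 103.47.158.224
103.47.158.228 AND mask = 103.47.158.224
Yes, same subnet (103.47.158.224)


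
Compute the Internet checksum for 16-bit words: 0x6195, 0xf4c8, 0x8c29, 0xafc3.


Sum all words (with carry folding):
+ 0x6195 = 0x6195
+ 0xf4c8 = 0x565e
+ 0x8c29 = 0xe287
+ 0xafc3 = 0x924b
One's complement: ~0x924b
Checksum = 0x6db4


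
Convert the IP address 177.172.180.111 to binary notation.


177 = 10110001
172 = 10101100
180 = 10110100
111 = 01101111
Binary: 10110001.10101100.10110100.01101111


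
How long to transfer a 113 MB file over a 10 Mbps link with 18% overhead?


Effective throughput = 10 * (1 - 18/100) = 8.2 Mbps
File size in Mb = 113 * 8 = 904 Mb
Time = 904 / 8.2
Time = 110.2439 seconds


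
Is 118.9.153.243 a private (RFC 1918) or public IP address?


RFC 1918 private ranges:
  10.0.0.0/8 (10.0.0.0 - 10.255.255.255)
  172.16.0.0/12 (172.16.0.0 - 172.31.255.255)
  192.168.0.0/16 (192.168.0.0 - 192.168.255.255)
Public (not in any RFC 1918 range)


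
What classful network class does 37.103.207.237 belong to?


First octet: 37
Binary: 00100101
0xxxxxxx -> Class A (1-126)
Class A, default mask 255.0.0.0 (/8)


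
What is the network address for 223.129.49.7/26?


IP:   11011111.10000001.00110001.00000111
Mask: 11111111.11111111.11111111.11000000
AND operation:
Net:  11011111.10000001.00110001.00000000
Network: 223.129.49.0/26


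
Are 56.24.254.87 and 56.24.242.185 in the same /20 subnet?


Mask: 255.255.240.0
56.24.254.87 AND mask = 56.24.240.0
56.24.242.185 AND mask = 56.24.240.0
Yes, same subnet (56.24.240.0)


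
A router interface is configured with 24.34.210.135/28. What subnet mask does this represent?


/28 means 28 network bits, 4 host bits
Binary: 11111111111111111111111111110000
Mask: 255.255.255.240


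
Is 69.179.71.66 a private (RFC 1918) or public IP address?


RFC 1918 private ranges:
  10.0.0.0/8 (10.0.0.0 - 10.255.255.255)
  172.16.0.0/12 (172.16.0.0 - 172.31.255.255)
  192.168.0.0/16 (192.168.0.0 - 192.168.255.255)
Public (not in any RFC 1918 range)


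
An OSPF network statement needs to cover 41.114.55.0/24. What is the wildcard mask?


Subnet mask: 255.255.255.0
Wildcard = 255.255.255.255 - subnet mask
255 - 255 = 0
255 - 255 = 0
255 - 255 = 0
255 - 0 = 255
Wildcard: 0.0.0.255


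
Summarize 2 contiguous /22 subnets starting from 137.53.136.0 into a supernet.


Original prefix: /22
Number of subnets: 2 = 2^1
New prefix = 22 - 1 = 21
Supernet: 137.53.136.0/21


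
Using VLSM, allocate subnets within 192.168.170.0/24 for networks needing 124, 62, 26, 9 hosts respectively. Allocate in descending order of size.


124 hosts -> /25 (126 usable): 192.168.170.0/25
62 hosts -> /26 (62 usable): 192.168.170.128/26
26 hosts -> /27 (30 usable): 192.168.170.192/27
9 hosts -> /28 (14 usable): 192.168.170.224/28
Allocation: 192.168.170.0/25 (124 hosts, 126 usable); 192.168.170.128/26 (62 hosts, 62 usable); 192.168.170.192/27 (26 hosts, 30 usable); 192.168.170.224/28 (9 hosts, 14 usable)


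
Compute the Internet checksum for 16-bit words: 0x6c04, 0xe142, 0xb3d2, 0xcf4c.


Sum all words (with carry folding):
+ 0x6c04 = 0x6c04
+ 0xe142 = 0x4d47
+ 0xb3d2 = 0x011a
+ 0xcf4c = 0xd066
One's complement: ~0xd066
Checksum = 0x2f99


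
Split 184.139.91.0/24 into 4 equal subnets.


New prefix = 24 + 2 = 26
Each subnet has 64 addresses
  184.139.91.0/26
  184.139.91.64/26
  184.139.91.128/26
  184.139.91.192/26
Subnets: 184.139.91.0/26, 184.139.91.64/26, 184.139.91.128/26, 184.139.91.192/26


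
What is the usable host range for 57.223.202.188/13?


Network: 57.216.0.0
Broadcast: 57.223.255.255
First usable = network + 1
Last usable = broadcast - 1
Range: 57.216.0.1 to 57.223.255.254


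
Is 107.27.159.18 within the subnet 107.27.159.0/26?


Subnet network: 107.27.159.0
Test IP AND mask: 107.27.159.0
Yes, 107.27.159.18 is in 107.27.159.0/26


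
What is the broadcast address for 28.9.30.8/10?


Network: 28.0.0.0/10
Host bits = 22
Set all host bits to 1:
Broadcast: 28.63.255.255


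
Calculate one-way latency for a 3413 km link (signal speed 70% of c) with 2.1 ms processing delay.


Speed = 0.7 * 3e5 km/s = 210000 km/s
Propagation delay = 3413 / 210000 = 0.0163 s = 16.2524 ms
Processing delay = 2.1 ms
Total one-way latency = 18.3524 ms


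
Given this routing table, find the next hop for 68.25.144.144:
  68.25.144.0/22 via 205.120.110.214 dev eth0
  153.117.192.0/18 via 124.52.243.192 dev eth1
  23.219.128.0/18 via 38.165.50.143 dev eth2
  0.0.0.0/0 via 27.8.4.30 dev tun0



Longest prefix match for 68.25.144.144:
  /22 68.25.144.0: MATCH
  /18 153.117.192.0: no
  /18 23.219.128.0: no
  /0 0.0.0.0: MATCH
Selected: next-hop 205.120.110.214 via eth0 (matched /22)


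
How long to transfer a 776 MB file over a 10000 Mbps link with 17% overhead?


Effective throughput = 10000 * (1 - 17/100) = 8300 Mbps
File size in Mb = 776 * 8 = 6208 Mb
Time = 6208 / 8300
Time = 0.748 seconds


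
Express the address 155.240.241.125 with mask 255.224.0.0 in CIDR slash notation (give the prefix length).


Binary: 11111111.11100000.00000000.00000000
Count leading 1s
Prefix: /11


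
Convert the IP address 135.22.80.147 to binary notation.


135 = 10000111
22 = 00010110
80 = 01010000
147 = 10010011
Binary: 10000111.00010110.01010000.10010011


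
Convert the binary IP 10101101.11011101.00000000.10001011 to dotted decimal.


10101101 = 173
11011101 = 221
00000000 = 0
10001011 = 139
IP: 173.221.0.139


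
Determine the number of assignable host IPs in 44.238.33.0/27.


Host bits = 32 - 27 = 5
Total addresses = 2^5 = 32
Usable = total - 2 (network and broadcast)
Usable hosts: 30


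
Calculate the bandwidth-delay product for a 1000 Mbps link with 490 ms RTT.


BDP = bandwidth * RTT
= 1000 Mbps * 490 ms
= 1000 * 1e6 * 490 / 1000 bits
= 490000000 bits
= 61250000 bytes
= 59814.4531 KB
BDP = 490000000 bits (61250000 bytes)


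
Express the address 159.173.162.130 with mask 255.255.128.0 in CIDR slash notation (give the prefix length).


Binary: 11111111.11111111.10000000.00000000
Count leading 1s
Prefix: /17


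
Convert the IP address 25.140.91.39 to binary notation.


25 = 00011001
140 = 10001100
91 = 01011011
39 = 00100111
Binary: 00011001.10001100.01011011.00100111


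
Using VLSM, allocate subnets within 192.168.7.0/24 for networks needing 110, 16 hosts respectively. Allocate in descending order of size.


110 hosts -> /25 (126 usable): 192.168.7.0/25
16 hosts -> /27 (30 usable): 192.168.7.128/27
Allocation: 192.168.7.0/25 (110 hosts, 126 usable); 192.168.7.128/27 (16 hosts, 30 usable)


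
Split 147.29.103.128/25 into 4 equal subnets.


New prefix = 25 + 2 = 27
Each subnet has 32 addresses
  147.29.103.128/27
  147.29.103.160/27
  147.29.103.192/27
  147.29.103.224/27
Subnets: 147.29.103.128/27, 147.29.103.160/27, 147.29.103.192/27, 147.29.103.224/27


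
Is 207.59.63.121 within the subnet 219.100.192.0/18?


Subnet network: 219.100.192.0
Test IP AND mask: 207.59.0.0
No, 207.59.63.121 is not in 219.100.192.0/18


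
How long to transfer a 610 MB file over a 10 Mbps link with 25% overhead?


Effective throughput = 10 * (1 - 25/100) = 7.5 Mbps
File size in Mb = 610 * 8 = 4880 Mb
Time = 4880 / 7.5
Time = 650.6667 seconds


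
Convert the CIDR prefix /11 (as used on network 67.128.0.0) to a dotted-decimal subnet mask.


/11 means 11 network bits, 21 host bits
Binary: 11111111111000000000000000000000
Mask: 255.224.0.0


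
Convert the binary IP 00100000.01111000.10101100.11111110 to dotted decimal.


00100000 = 32
01111000 = 120
10101100 = 172
11111110 = 254
IP: 32.120.172.254


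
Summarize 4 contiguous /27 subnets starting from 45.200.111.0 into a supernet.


Original prefix: /27
Number of subnets: 4 = 2^2
New prefix = 27 - 2 = 25
Supernet: 45.200.111.0/25


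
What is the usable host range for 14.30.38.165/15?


Network: 14.30.0.0
Broadcast: 14.31.255.255
First usable = network + 1
Last usable = broadcast - 1
Range: 14.30.0.1 to 14.31.255.254


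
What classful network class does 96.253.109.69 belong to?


First octet: 96
Binary: 01100000
0xxxxxxx -> Class A (1-126)
Class A, default mask 255.0.0.0 (/8)


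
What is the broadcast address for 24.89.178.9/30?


Network: 24.89.178.8/30
Host bits = 2
Set all host bits to 1:
Broadcast: 24.89.178.11


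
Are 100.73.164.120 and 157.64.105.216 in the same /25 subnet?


Mask: 255.255.255.128
100.73.164.120 AND mask = 100.73.164.0
157.64.105.216 AND mask = 157.64.105.128
No, different subnets (100.73.164.0 vs 157.64.105.128)


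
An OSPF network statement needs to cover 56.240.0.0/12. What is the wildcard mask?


Subnet mask: 255.240.0.0
Wildcard = 255.255.255.255 - subnet mask
255 - 255 = 0
255 - 240 = 15
255 - 0 = 255
255 - 0 = 255
Wildcard: 0.15.255.255


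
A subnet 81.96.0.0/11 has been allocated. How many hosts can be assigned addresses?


Host bits = 32 - 11 = 21
Total addresses = 2^21 = 2097152
Usable = total - 2 (network and broadcast)
Usable hosts: 2097150


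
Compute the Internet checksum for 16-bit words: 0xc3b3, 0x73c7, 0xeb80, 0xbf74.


Sum all words (with carry folding):
+ 0xc3b3 = 0xc3b3
+ 0x73c7 = 0x377b
+ 0xeb80 = 0x22fc
+ 0xbf74 = 0xe270
One's complement: ~0xe270
Checksum = 0x1d8f


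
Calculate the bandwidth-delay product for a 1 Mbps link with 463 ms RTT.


BDP = bandwidth * RTT
= 1 Mbps * 463 ms
= 1 * 1e6 * 463 / 1000 bits
= 463000 bits
= 57875 bytes
= 56.5186 KB
BDP = 463000 bits (57875 bytes)


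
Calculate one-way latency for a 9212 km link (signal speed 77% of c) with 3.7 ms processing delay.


Speed = 0.77 * 3e5 km/s = 231000 km/s
Propagation delay = 9212 / 231000 = 0.0399 s = 39.8788 ms
Processing delay = 3.7 ms
Total one-way latency = 43.5788 ms


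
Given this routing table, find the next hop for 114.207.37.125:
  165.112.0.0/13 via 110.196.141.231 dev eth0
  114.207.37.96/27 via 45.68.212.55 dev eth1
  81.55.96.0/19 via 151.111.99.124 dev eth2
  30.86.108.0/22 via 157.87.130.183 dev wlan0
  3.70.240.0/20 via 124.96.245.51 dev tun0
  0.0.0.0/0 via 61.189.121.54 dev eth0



Longest prefix match for 114.207.37.125:
  /13 165.112.0.0: no
  /27 114.207.37.96: MATCH
  /19 81.55.96.0: no
  /22 30.86.108.0: no
  /20 3.70.240.0: no
  /0 0.0.0.0: MATCH
Selected: next-hop 45.68.212.55 via eth1 (matched /27)


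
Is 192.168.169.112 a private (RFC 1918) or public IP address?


RFC 1918 private ranges:
  10.0.0.0/8 (10.0.0.0 - 10.255.255.255)
  172.16.0.0/12 (172.16.0.0 - 172.31.255.255)
  192.168.0.0/16 (192.168.0.0 - 192.168.255.255)
Private (in 192.168.0.0/16)


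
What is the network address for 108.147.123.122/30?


IP:   01101100.10010011.01111011.01111010
Mask: 11111111.11111111.11111111.11111100
AND operation:
Net:  01101100.10010011.01111011.01111000
Network: 108.147.123.120/30
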